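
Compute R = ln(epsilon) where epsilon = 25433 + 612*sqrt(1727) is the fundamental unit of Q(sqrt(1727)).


epsilon = 25433 + 612*sqrt(1727)
= 50866.0000
R = ln(50866.0000)
= 10.8370

10.8370


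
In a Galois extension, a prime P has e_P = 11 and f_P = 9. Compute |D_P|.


|D_P| = e * f
= 11 * 9
= 99

99


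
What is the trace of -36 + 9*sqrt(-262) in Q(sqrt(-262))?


Tr(a + b*sqrt(d)) = (a + b*sqrt(d)) + (a - b*sqrt(d)) = 2a
= 2 * (-36)
= -72

-72


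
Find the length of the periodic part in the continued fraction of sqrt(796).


Run the CF algorithm for sqrt(796).
a_0 = floor(sqrt(796)) = 28; set m_0=0, q_0=1.
Recurrence: m' = q*a - m,  q' = (d - m'^2)/q,  a' = floor((a_0 + m')/q').
  step 1: m=28, q=12, a=4
  step 2: m=20, q=33, a=1
  step 3: m=13, q=19, a=2
  step 4: m=25, q=9, a=5
  step 5: m=20, q=44, a=1
  step 6: m=24, q=5, a=10
  step 7: m=26, q=24, a=2
  step 8: m=22, q=13, a=3
  step 9: m=17, q=39, a=1
  step 10: m=22, q=8, a=6
  step 11: m=26, q=15, a=3
  step 12: m=19, q=29, a=1
  step 13: m=10, q=24, a=1
  step 14: m=14, q=25, a=1
  step 15: m=11, q=27, a=1
  step 16: m=16, q=20, a=2
  step 17: m=24, q=11, a=4
  step 18: m=20, q=36, a=1
  step 19: m=16, q=15, a=2
  step 20: m=14, q=40, a=1
  step 21: m=26, q=3, a=18
  step 22: m=28, q=4, a=14
  step 23: m=28, q=3, a=18
  step 24: m=26, q=40, a=1
  step 25: m=14, q=15, a=2
  step 26: m=16, q=36, a=1
  step 27: m=20, q=11, a=4
  step 28: m=24, q=20, a=2
  step 29: m=16, q=27, a=1
  step 30: m=11, q=25, a=1
  step 31: m=14, q=24, a=1
  step 32: m=10, q=29, a=1
  step 33: m=19, q=15, a=3
  step 34: m=26, q=8, a=6
  step 35: m=22, q=39, a=1
  step 36: m=17, q=13, a=3
  step 37: m=22, q=24, a=2
  step 38: m=26, q=5, a=10
  step 39: m=24, q=44, a=1
  step 40: m=20, q=9, a=5
  step 41: m=25, q=19, a=2
  step 42: m=13, q=33, a=1
  step 43: m=20, q=12, a=4
  step 44: m=28, q=1, a=56
a_44 = 2*a_0 = 56, so the period closes here.
sqrt(796) = [28; 4, 1, 2, 5, 1, 10, 2, 3, 1, 6, 3, 1, 1, 1, 1, 2, 4, 1, 2, 1, 18, 14, 18, 1, 2, 1, 4, 2, 1, 1, 1, 1, 3, 6, 1, 3, 2, 10, 1, 5, 2, 1, 4, 56]
Period length = 44

44


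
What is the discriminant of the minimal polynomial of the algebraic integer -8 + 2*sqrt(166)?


The element -8 + 2*sqrt(166) has minimal polynomial:
x^2 + 16*x - 600
Discriminant = (16)^2 - 4*(-600)
= 256 + 2400
= 2656

2656


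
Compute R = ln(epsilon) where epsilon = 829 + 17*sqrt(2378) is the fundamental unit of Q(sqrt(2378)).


epsilon = 829 + 17*sqrt(2378)
= 1658.0006
R = ln(1658.0006)
= 7.4134

7.4134


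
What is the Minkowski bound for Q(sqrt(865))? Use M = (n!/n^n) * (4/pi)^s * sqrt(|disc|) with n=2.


d = 865, d mod 4 = 1, so disc(K) = d = 865; |disc(K)| = 865
Real quadratic field, so n = 2, s = r2 = 0, r1 = 2
M = (n!/n^n) * (4/pi)^s * sqrt(|disc(K)|) = (2!/2^2) * (4/pi)^0 * sqrt(865)
= 0.5 * 1.000000 * 29.410882
= 14.7054

14.7054


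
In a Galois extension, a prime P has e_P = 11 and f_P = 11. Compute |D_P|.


|D_P| = e * f
= 11 * 11
= 121

121


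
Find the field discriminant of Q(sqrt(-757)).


For K = Q(sqrt(d)) with d squarefree: disc(K) = d if d = 1 mod 4, and disc(K) = 4d if d = 2 or 3 mod 4.
Here d = -757, and d mod 4 = 3.
d = 3 mod 4, not 1 (O_K = Z[sqrt(d)]), so disc(K) = 4d = 4 * (-757) = -3028

-3028


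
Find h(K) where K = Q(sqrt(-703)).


K = Q(sqrt(-703)). d mod 4 = 1, so D = disc(K) = d = -703
h(K) equals the number of primitive reduced positive-definite forms (a, b, c) = a*x^2 + b*x*y + c*y^2 with b^2 - 4ac = D,
where reduced means |b| <= a <= c, with b >= 0 whenever |b| = a or a = c, and primitive means gcd(a, b, c) = 1.
Reduced forces 3a^2 <= |D| = 703, so 1 <= a <= 15; b must have the parity of D, and c = (b^2 - D)/(4a) must be an integer >= a.
Enumerate a = 1..15, b in [-a, a]:
  a=1: (1, 1, 176)  [1]
  a=2: (2, -1, 88), (2, 1, 88)  [2]
  a=3: none
  a=4: (4, -1, 44), (4, 1, 44)  [2]
  a=5..6: none
  a=7: (7, -5, 26), (7, 5, 26)  [2]
  a=8: (8, -1, 22), (8, 1, 22)  [2]
  a=9..10: none
  a=11: (11, -1, 16), (11, 1, 16)  [2]
  a=12: none
  a=13: (13, -5, 14), (13, 5, 14)  [2]
  a=14: (14, 9, 14)  [1]
  a=15: none
Total reduced forms: 1 + 2 + 2 + 2 + 2 + 2 + 2 + 1 = 14
h = 14

14


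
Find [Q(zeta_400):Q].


The degree equals Euler's totient phi(400).
400 = 2^4 * 5^2
phi(400) = 160

160


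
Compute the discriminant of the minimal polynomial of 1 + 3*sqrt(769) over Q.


The element 1 + 3*sqrt(769) has minimal polynomial:
x^2 - 2*x - 6920
Discriminant = (-2)^2 - 4*(-6920)
= 4 + 27680
= 27684

27684


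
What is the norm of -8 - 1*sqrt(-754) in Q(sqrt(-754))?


N(a + b*sqrt(d)) = a^2 - d*b^2
= (-8)^2 - (-754)*(-1)^2
= 64 + 754
= 818

818


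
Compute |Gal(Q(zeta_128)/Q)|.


|Gal(Q(zeta_128)/Q)| = phi(128)
= 64

64


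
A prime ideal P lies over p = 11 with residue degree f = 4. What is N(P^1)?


N(P^a) = p^(a*f)
= 11^(1*4)
= 11^4
= 14641

14641


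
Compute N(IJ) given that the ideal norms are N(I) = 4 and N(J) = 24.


N(IJ) = N(I) * N(J)
= 4 * 24
= 96

96


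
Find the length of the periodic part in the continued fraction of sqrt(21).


Run the CF algorithm for sqrt(21).
a_0 = floor(sqrt(21)) = 4; set m_0=0, q_0=1.
Recurrence: m' = q*a - m,  q' = (d - m'^2)/q,  a' = floor((a_0 + m')/q').
  step 1: m=4, q=5, a=1
  step 2: m=1, q=4, a=1
  step 3: m=3, q=3, a=2
  step 4: m=3, q=4, a=1
  step 5: m=1, q=5, a=1
  step 6: m=4, q=1, a=8
a_6 = 2*a_0 = 8, so the period closes here.
sqrt(21) = [4; 1, 1, 2, 1, 1, 8]
Period length = 6

6


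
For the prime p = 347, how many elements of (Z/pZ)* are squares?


For prime p, the number of non-zero quadratic residues is (p-1)/2.
= (347-1)/2
= 173

173


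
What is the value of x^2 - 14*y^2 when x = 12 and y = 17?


x^2 - d*y^2
= 12^2 - 14*17^2
= 144 - 4046
= -3902

-3902


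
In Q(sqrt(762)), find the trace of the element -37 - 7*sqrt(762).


Tr(a + b*sqrt(d)) = (a + b*sqrt(d)) + (a - b*sqrt(d)) = 2a
= 2 * (-37)
= -74

-74


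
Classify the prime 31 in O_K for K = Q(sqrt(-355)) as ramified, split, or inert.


K = Q(sqrt(-355)). Since d mod 4 = 1, disc(K) = -355.
Check p | disc: -355 mod 31 = 17.
p does not divide disc. Compute Legendre symbol (d/p):
17^((31-1)/2) mod 31 = -1
(d/p) = -1, so p is inert: (p) stays prime with e=1, f=2, g=1.
Therefore p is inert.

inert


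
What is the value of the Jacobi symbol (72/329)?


Compute (72/329) via quadratic reciprocity:
  pull out 2: (2/329) = +1  (since 329 mod 8 = 1)
  pull out 2: (2/329) = +1  (since 329 mod 8 = 1)
  pull out 2: (2/329) = +1  (since 329 mod 8 = 1)
  reciprocity: (9/329) -> +(329/9)
  reduce: (5/9)
  reciprocity: (5/9) -> +(9/5)
  reduce: (4/5)
  pull out 2: (2/5) = -1  (since 5 mod 8 = 5)
  pull out 2: (2/5) = -1  (since 5 mod 8 = 5)
  (1/5) = 1
Product of signs = 1

1


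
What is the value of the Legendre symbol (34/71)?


p = 71 is prime, so compute (34/71) with the reciprocity algorithm (Jacobi-symbol steps: pull out 2s via (2/n), flip via reciprocity, reduce):
  pull out 2: (2/71) = +1  (since 71 mod 8 = 7)
  reciprocity: (17/71) -> +(71/17)
  reduce: (3/17)
  reciprocity: (3/17) -> +(17/3)
  reduce: (2/3)
  pull out 2: (2/3) = -1  (since 3 mod 8 = 3)
  (1/3) = 1
Product of signs = -1
(34/71) = -1

-1


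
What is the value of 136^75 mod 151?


p = 151 is prime and the exponent is (p-1)/2 = 75, so by Euler's criterion 136^75 = (136/151) = +1 or -1 mod 151.
Compute by square-and-multiply:
  75 = 64 + 8 + 2 + 1 (binary 1001011)
  Repeated squaring mod 151: 136^1 = 136, 136^2 = 74, 136^4 = 40, 136^8 = 90, 136^16 = 97, 136^32 = 47, 136^64 = 95
  136^75 = 136^64 * 136^8 * 136^2 * 136^1 = 95 * 90 * 74 * 136 mod 151
    95 * 90 = 8550 = 94 mod 151
    94 * 74 = 6956 = 10 mod 151
    10 * 136 = 1360 = 1 mod 151
  136^75 = 1 mod 151
Result 1: 136 is a quadratic residue mod 151.
136^75 mod 151 = 1

1


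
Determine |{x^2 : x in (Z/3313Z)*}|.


For prime p, the number of non-zero quadratic residues is (p-1)/2.
= (3313-1)/2
= 1656

1656


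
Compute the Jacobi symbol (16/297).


Compute (16/297) via quadratic reciprocity:
  pull out 2: (2/297) = +1  (since 297 mod 8 = 1)
  pull out 2: (2/297) = +1  (since 297 mod 8 = 1)
  pull out 2: (2/297) = +1  (since 297 mod 8 = 1)
  pull out 2: (2/297) = +1  (since 297 mod 8 = 1)
  (1/297) = 1
Product of signs = 1

1


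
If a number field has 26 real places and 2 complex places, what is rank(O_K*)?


By Dirichlet's unit theorem:
rank = r1 + r2 - 1
= 26 + 2 - 1
= 27

27


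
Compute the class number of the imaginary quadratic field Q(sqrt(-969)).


K = Q(sqrt(-969)). d mod 4 = 3, so D = disc(K) = 4d = -3876
h(K) equals the number of primitive reduced positive-definite forms (a, b, c) = a*x^2 + b*x*y + c*y^2 with b^2 - 4ac = D,
where reduced means |b| <= a <= c, with b >= 0 whenever |b| = a or a = c, and primitive means gcd(a, b, c) = 1.
Reduced forces 3a^2 <= |D| = 3876, so 1 <= a <= 35; b must have the parity of D, and c = (b^2 - D)/(4a) must be an integer >= a.
Enumerate a = 1..35, b in [-a, a]:
  a=1: (1, 0, 969)  [1]
  a=2: (2, 2, 485)  [1]
  a=3: (3, 0, 323)  [1]
  a=4: none
  a=5: (5, -2, 194), (5, 2, 194)  [2]
  a=6: (6, 6, 163)  [1]
  a=7: (7, -4, 139), (7, 4, 139)  [2]
  a=8..9: none
  a=10: (10, -2, 97), (10, 2, 97)  [2]
  a=11..13: none
  a=14: (14, -10, 71), (14, 10, 71)  [2]
  a=15: (15, -12, 67), (15, 12, 67)  [2]
  a=16: none
  a=17: (17, 0, 57)  [1]
  a=18: none
  a=19: (19, 0, 51)  [1]
  a=20: none
  a=21: (21, -18, 50), (21, 18, 50)  [2]
  a=22..24: none
  a=25: (25, -18, 42), (25, 18, 42)  [2]
  a=26..29: none
  a=30: (30, -18, 35), (30, 18, 35)  [2]
  a=31..33: none
  a=34: (34, 34, 37)  [1]
  a=35: (35, 32, 35)  [1]
Total reduced forms: 1 + 1 + 1 + 2 + 1 + 2 + 2 + 2 + 2 + 1 + 1 + 2 + 2 + 2 + 1 + 1 = 24
h = 24

24


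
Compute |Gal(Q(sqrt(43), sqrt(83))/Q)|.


The 2 square roots of distinct primes are multiplicatively independent over Q,
so [K:Q] = 2^2 and Gal(K/Q) is isomorphic to (Z/2Z)^2.
|Gal| = 2^2 = 4

4


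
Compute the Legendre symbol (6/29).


p = 29 is prime, so compute (6/29) with the reciprocity algorithm (Jacobi-symbol steps: pull out 2s via (2/n), flip via reciprocity, reduce):
  pull out 2: (2/29) = -1  (since 29 mod 8 = 5)
  reciprocity: (3/29) -> +(29/3)
  reduce: (2/3)
  pull out 2: (2/3) = -1  (since 3 mod 8 = 3)
  (1/3) = 1
Product of signs = 1
(6/29) = 1

1


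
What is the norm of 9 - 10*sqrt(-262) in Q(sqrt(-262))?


N(a + b*sqrt(d)) = a^2 - d*b^2
= (9)^2 - (-262)*(-10)^2
= 81 + 26200
= 26281

26281


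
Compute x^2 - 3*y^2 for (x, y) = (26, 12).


x^2 - d*y^2
= 26^2 - 3*12^2
= 676 - 432
= 244

244


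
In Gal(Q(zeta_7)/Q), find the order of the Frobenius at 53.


The Frobenius at p in Gal(Q(zeta_n)/Q) = (Z/nZ)* is the class of p, so its order is ord_7(53), the smallest k >= 1 with 53^k = 1 mod 7.
n = 7 = 7, phi(7) = 6; the order divides phi(n).
Divisors of 6: 1, 2, 3, 6
Repeated squaring mod 7: 53^1 = 4, 53^2 = 2, 53^4 = 4
Test divisors in increasing order:
  k=1: 53^1 = 4 mod 7
  k=2: 53^2 = 2 mod 7
  k=3: 53^3 = 2 * 4 = 1 mod 7  <- first divisor giving 1
Order = 3

3


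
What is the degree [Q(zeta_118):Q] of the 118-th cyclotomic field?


The degree equals Euler's totient phi(118).
118 = 2 * 59
phi(118) = 58

58


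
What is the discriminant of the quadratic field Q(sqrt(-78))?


For K = Q(sqrt(d)) with d squarefree: disc(K) = d if d = 1 mod 4, and disc(K) = 4d if d = 2 or 3 mod 4.
Here d = -78, and d mod 4 = 2.
d = 2 mod 4, not 1 (O_K = Z[sqrt(d)]), so disc(K) = 4d = 4 * (-78) = -312

-312


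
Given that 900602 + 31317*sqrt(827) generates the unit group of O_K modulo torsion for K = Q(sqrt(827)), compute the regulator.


epsilon = 900602 + 31317*sqrt(827)
= 1.8012e+06
R = ln(1.8012e+06)
= 14.4040

14.4040


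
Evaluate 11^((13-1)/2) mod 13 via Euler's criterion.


p = 13 is prime and the exponent is (p-1)/2 = 6, so by Euler's criterion 11^6 = (11/13) = +1 or -1 mod 13.
Compute by square-and-multiply:
  6 = 4 + 2 (binary 110)
  Repeated squaring mod 13: 11^1 = 11, 11^2 = 4, 11^4 = 3
  11^6 = 11^4 * 11^2 = 3 * 4 mod 13
    3 * 4 = 12 = 12 mod 13
  11^6 = 12 mod 13
Result 12 = p - 1 = -1 mod 13: 11 is a quadratic non-residue mod 13. As a residue in [0, p-1] the value is 12.
11^6 mod 13 = 12

12


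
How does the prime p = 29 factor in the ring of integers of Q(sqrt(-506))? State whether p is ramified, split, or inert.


K = Q(sqrt(-506)). Since d mod 4 = 2, disc(K) = -2024.
Check p | disc: -2024 mod 29 = 6.
p does not divide disc. Compute Legendre symbol (d/p):
16^((29-1)/2) mod 29 = 1
(d/p) = 1, so p splits: (p) = P*P' with e=1, f=1, g=2.
Therefore p is split.

split


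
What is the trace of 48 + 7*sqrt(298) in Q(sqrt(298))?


Tr(a + b*sqrt(d)) = (a + b*sqrt(d)) + (a - b*sqrt(d)) = 2a
= 2 * (48)
= 96

96


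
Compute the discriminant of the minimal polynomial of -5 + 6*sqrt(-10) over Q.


The element -5 + 6*sqrt(-10) has minimal polynomial:
x^2 + 10*x + 385
Discriminant = (10)^2 - 4*(385)
= 100 - 1540
= -1440

-1440


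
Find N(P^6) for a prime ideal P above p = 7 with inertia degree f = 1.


N(P^a) = p^(a*f)
= 7^(6*1)
= 7^6
= 117649

117649


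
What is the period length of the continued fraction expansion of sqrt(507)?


Run the CF algorithm for sqrt(507).
a_0 = floor(sqrt(507)) = 22; set m_0=0, q_0=1.
Recurrence: m' = q*a - m,  q' = (d - m'^2)/q,  a' = floor((a_0 + m')/q').
  step 1: m=22, q=23, a=1
  step 2: m=1, q=22, a=1
  step 3: m=21, q=3, a=14
  step 4: m=21, q=22, a=1
  step 5: m=1, q=23, a=1
  step 6: m=22, q=1, a=44
a_6 = 2*a_0 = 44, so the period closes here.
sqrt(507) = [22; 1, 1, 14, 1, 1, 44]
Period length = 6

6


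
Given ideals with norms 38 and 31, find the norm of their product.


N(IJ) = N(I) * N(J)
= 38 * 31
= 1178

1178


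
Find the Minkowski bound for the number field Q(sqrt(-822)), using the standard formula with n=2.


d = -822, d mod 4 = 2, so disc(K) = 4d = -3288; |disc(K)| = 3288
Imaginary quadratic field, so n = 2, s = r2 = 1, r1 = 0
M = (n!/n^n) * (4/pi)^s * sqrt(|disc(K)|) = (2!/2^2) * (4/pi)^1 * sqrt(3288)
= 0.5 * 1.273240 * 57.341085
= 36.5045

36.5045


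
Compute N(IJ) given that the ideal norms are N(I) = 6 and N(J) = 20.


N(IJ) = N(I) * N(J)
= 6 * 20
= 120

120


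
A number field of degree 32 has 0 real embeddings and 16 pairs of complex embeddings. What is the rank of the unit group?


By Dirichlet's unit theorem:
rank = r1 + r2 - 1
= 0 + 16 - 1
= 15

15


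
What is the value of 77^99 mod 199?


p = 199 is prime and the exponent is (p-1)/2 = 99, so by Euler's criterion 77^99 = (77/199) = +1 or -1 mod 199.
Compute by square-and-multiply:
  99 = 64 + 32 + 2 + 1 (binary 1100011)
  Repeated squaring mod 199: 77^1 = 77, 77^2 = 158, 77^4 = 89, 77^8 = 160, 77^16 = 128, 77^32 = 66, 77^64 = 177
  77^99 = 77^64 * 77^32 * 77^2 * 77^1 = 177 * 66 * 158 * 77 mod 199
    177 * 66 = 11682 = 140 mod 199
    140 * 158 = 22120 = 31 mod 199
    31 * 77 = 2387 = 198 mod 199
  77^99 = 198 mod 199
Result 198 = p - 1 = -1 mod 199: 77 is a quadratic non-residue mod 199. As a residue in [0, p-1] the value is 198.
77^99 mod 199 = 198

198


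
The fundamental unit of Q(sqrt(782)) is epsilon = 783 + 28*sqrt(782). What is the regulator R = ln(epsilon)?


epsilon = 783 + 28*sqrt(782)
= 1565.9994
R = ln(1565.9994)
= 7.3563

7.3563


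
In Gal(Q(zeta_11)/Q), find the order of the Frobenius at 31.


The Frobenius at p in Gal(Q(zeta_n)/Q) = (Z/nZ)* is the class of p, so its order is ord_11(31), the smallest k >= 1 with 31^k = 1 mod 11.
n = 11 = 11, phi(11) = 10; the order divides phi(n).
Divisors of 10: 1, 2, 5, 10
Repeated squaring mod 11: 31^1 = 9, 31^2 = 4, 31^4 = 5, 31^8 = 3
Test divisors in increasing order:
  k=1: 31^1 = 9 mod 11
  k=2: 31^2 = 4 mod 11
  k=5: 31^5 = 5 * 9 = 1 mod 11  <- first divisor giving 1
Order = 5

5


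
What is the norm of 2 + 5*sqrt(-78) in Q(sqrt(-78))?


N(a + b*sqrt(d)) = a^2 - d*b^2
= (2)^2 - (-78)*(5)^2
= 4 + 1950
= 1954

1954


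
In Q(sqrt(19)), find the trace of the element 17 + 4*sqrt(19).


Tr(a + b*sqrt(d)) = (a + b*sqrt(d)) + (a - b*sqrt(d)) = 2a
= 2 * (17)
= 34

34


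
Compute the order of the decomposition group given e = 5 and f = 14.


|D_P| = e * f
= 5 * 14
= 70

70


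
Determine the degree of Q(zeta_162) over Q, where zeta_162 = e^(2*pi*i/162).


The degree equals Euler's totient phi(162).
162 = 2 * 3^4
phi(162) = 54

54


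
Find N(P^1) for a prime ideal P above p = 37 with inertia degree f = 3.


N(P^a) = p^(a*f)
= 37^(1*3)
= 37^3
= 50653

50653


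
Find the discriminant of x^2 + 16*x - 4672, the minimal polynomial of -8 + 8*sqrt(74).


The element -8 + 8*sqrt(74) has minimal polynomial:
x^2 + 16*x - 4672
Discriminant = (16)^2 - 4*(-4672)
= 256 + 18688
= 18944

18944


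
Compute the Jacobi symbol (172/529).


Compute (172/529) via quadratic reciprocity:
  pull out 2: (2/529) = +1  (since 529 mod 8 = 1)
  pull out 2: (2/529) = +1  (since 529 mod 8 = 1)
  reciprocity: (43/529) -> +(529/43)
  reduce: (13/43)
  reciprocity: (13/43) -> +(43/13)
  reduce: (4/13)
  pull out 2: (2/13) = -1  (since 13 mod 8 = 5)
  pull out 2: (2/13) = -1  (since 13 mod 8 = 5)
  (1/13) = 1
Product of signs = 1

1


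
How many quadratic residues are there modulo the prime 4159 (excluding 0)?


For prime p, the number of non-zero quadratic residues is (p-1)/2.
= (4159-1)/2
= 2079

2079


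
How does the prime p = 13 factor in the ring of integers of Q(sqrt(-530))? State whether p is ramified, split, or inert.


K = Q(sqrt(-530)). Since d mod 4 = 2, disc(K) = -2120.
Check p | disc: -2120 mod 13 = 12.
p does not divide disc. Compute Legendre symbol (d/p):
3^((13-1)/2) mod 13 = 1
(d/p) = 1, so p splits: (p) = P*P' with e=1, f=1, g=2.
Therefore p is split.

split


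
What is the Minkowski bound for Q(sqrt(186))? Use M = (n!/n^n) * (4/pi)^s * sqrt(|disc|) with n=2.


d = 186, d mod 4 = 2, so disc(K) = 4d = 744; |disc(K)| = 744
Real quadratic field, so n = 2, s = r2 = 0, r1 = 2
M = (n!/n^n) * (4/pi)^s * sqrt(|disc(K)|) = (2!/2^2) * (4/pi)^0 * sqrt(744)
= 0.5 * 1.000000 * 27.276363
= 13.6382

13.6382


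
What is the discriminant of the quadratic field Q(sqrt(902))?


For K = Q(sqrt(d)) with d squarefree: disc(K) = d if d = 1 mod 4, and disc(K) = 4d if d = 2 or 3 mod 4.
Here d = 902, and d mod 4 = 2.
d = 2 mod 4, not 1 (O_K = Z[sqrt(d)]), so disc(K) = 4d = 4 * (902) = 3608

3608


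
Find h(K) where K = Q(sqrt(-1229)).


K = Q(sqrt(-1229)). d mod 4 = 3, so D = disc(K) = 4d = -4916
h(K) equals the number of primitive reduced positive-definite forms (a, b, c) = a*x^2 + b*x*y + c*y^2 with b^2 - 4ac = D,
where reduced means |b| <= a <= c, with b >= 0 whenever |b| = a or a = c, and primitive means gcd(a, b, c) = 1.
Reduced forces 3a^2 <= |D| = 4916, so 1 <= a <= 40; b must have the parity of D, and c = (b^2 - D)/(4a) must be an integer >= a.
Enumerate a = 1..40, b in [-a, a]:
  a=1: (1, 0, 1229)  [1]
  a=2: (2, 2, 615)  [1]
  a=3: (3, -2, 410), (3, 2, 410)  [2]
  a=4: none
  a=5: (5, -2, 246), (5, 2, 246)  [2]
  a=6: (6, -2, 205), (6, 2, 205)  [2]
  a=7..8: none
  a=9: (9, -4, 137), (9, 4, 137)  [2]
  a=10: (10, -2, 123), (10, 2, 123)  [2]
  a=11: (11, -10, 114), (11, 10, 114)  [2]
  a=12..14: none
  a=15: (15, -8, 83), (15, -2, 82), (15, 2, 82), (15, 8, 83)  [4]
  a=16..17: none
  a=18: (18, -14, 71), (18, 14, 71)  [2]
  a=19: (19, -10, 66), (19, 10, 66)  [2]
  a=20..21: none
  a=22: (22, -10, 57), (22, 10, 57)  [2]
  a=23: (23, -12, 55), (23, 12, 55)  [2]
  a=24: none
  a=25: (25, -22, 54), (25, 22, 54)  [2]
  a=26: none
  a=27: (27, -22, 50), (27, 22, 50)  [2]
  a=28..29: none
  a=30: (30, -22, 45), (30, -2, 41), (30, 2, 41), (30, 22, 45)  [4]
  a=31..32: none
  a=33: (33, -32, 45), (33, -10, 38), (33, 10, 38), (33, 32, 45)  [4]
  a=34..40: none
Total reduced forms: 1 + 1 + 2 + 2 + 2 + 2 + 2 + 2 + 4 + 2 + 2 + 2 + 2 + 2 + 2 + 4 + 4 = 38
h = 38

38


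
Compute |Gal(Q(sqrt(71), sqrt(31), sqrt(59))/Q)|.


The 3 square roots of distinct primes are multiplicatively independent over Q,
so [K:Q] = 2^3 and Gal(K/Q) is isomorphic to (Z/2Z)^3.
|Gal| = 2^3 = 8

8


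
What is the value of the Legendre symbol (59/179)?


p = 179 is prime, so compute (59/179) with the reciprocity algorithm (Jacobi-symbol steps: pull out 2s via (2/n), flip via reciprocity, reduce):
  reciprocity: (59/179) -> -(179/59)
  reduce: (2/59)
  pull out 2: (2/59) = -1  (since 59 mod 8 = 3)
  (1/59) = 1
Product of signs = 1
(59/179) = 1

1


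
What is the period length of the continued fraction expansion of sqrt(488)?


Run the CF algorithm for sqrt(488).
a_0 = floor(sqrt(488)) = 22; set m_0=0, q_0=1.
Recurrence: m' = q*a - m,  q' = (d - m'^2)/q,  a' = floor((a_0 + m')/q').
  step 1: m=22, q=4, a=11
  step 2: m=22, q=1, a=44
a_2 = 2*a_0 = 44, so the period closes here.
sqrt(488) = [22; 11, 44]
Period length = 2

2


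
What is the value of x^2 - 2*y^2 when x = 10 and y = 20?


x^2 - d*y^2
= 10^2 - 2*20^2
= 100 - 800
= -700

-700


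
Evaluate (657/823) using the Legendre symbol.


p = 823 is prime, so compute (657/823) with the reciprocity algorithm (Jacobi-symbol steps: pull out 2s via (2/n), flip via reciprocity, reduce):
  reciprocity: (657/823) -> +(823/657)
  reduce: (166/657)
  pull out 2: (2/657) = +1  (since 657 mod 8 = 1)
  reciprocity: (83/657) -> +(657/83)
  reduce: (76/83)
  pull out 2: (2/83) = -1  (since 83 mod 8 = 3)
  pull out 2: (2/83) = -1  (since 83 mod 8 = 3)
  reciprocity: (19/83) -> -(83/19)
  reduce: (7/19)
  reciprocity: (7/19) -> -(19/7)
  reduce: (5/7)
  reciprocity: (5/7) -> +(7/5)
  reduce: (2/5)
  pull out 2: (2/5) = -1  (since 5 mod 8 = 5)
  (1/5) = 1
Product of signs = -1
(657/823) = -1

-1


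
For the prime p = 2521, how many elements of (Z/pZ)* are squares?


For prime p, the number of non-zero quadratic residues is (p-1)/2.
= (2521-1)/2
= 1260

1260


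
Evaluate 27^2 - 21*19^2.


x^2 - d*y^2
= 27^2 - 21*19^2
= 729 - 7581
= -6852

-6852


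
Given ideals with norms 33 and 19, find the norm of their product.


N(IJ) = N(I) * N(J)
= 33 * 19
= 627

627


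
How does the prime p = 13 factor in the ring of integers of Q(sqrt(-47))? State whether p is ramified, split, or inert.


K = Q(sqrt(-47)). Since d mod 4 = 1, disc(K) = -47.
Check p | disc: -47 mod 13 = 5.
p does not divide disc. Compute Legendre symbol (d/p):
5^((13-1)/2) mod 13 = -1
(d/p) = -1, so p is inert: (p) stays prime with e=1, f=2, g=1.
Therefore p is inert.

inert


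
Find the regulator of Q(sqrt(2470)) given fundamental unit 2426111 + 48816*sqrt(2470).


epsilon = 2426111 + 48816*sqrt(2470)
= 4.8522e+06
R = ln(4.8522e+06)
= 15.3949

15.3949


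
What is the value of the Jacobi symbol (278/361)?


Compute (278/361) via quadratic reciprocity:
  pull out 2: (2/361) = +1  (since 361 mod 8 = 1)
  reciprocity: (139/361) -> +(361/139)
  reduce: (83/139)
  reciprocity: (83/139) -> -(139/83)
  reduce: (56/83)
  pull out 2: (2/83) = -1  (since 83 mod 8 = 3)
  pull out 2: (2/83) = -1  (since 83 mod 8 = 3)
  pull out 2: (2/83) = -1  (since 83 mod 8 = 3)
  reciprocity: (7/83) -> -(83/7)
  reduce: (6/7)
  pull out 2: (2/7) = +1  (since 7 mod 8 = 7)
  reciprocity: (3/7) -> -(7/3)
  reduce: (1/3)
  (1/3) = 1
Product of signs = 1

1


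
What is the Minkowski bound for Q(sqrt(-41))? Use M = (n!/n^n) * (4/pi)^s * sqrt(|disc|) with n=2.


d = -41, d mod 4 = 3, so disc(K) = 4d = -164; |disc(K)| = 164
Imaginary quadratic field, so n = 2, s = r2 = 1, r1 = 0
M = (n!/n^n) * (4/pi)^s * sqrt(|disc(K)|) = (2!/2^2) * (4/pi)^1 * sqrt(164)
= 0.5 * 1.273240 * 12.806248
= 8.1527

8.1527


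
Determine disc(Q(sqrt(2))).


For K = Q(sqrt(d)) with d squarefree: disc(K) = d if d = 1 mod 4, and disc(K) = 4d if d = 2 or 3 mod 4.
Here d = 2, and d mod 4 = 2.
d = 2 mod 4, not 1 (O_K = Z[sqrt(d)]), so disc(K) = 4d = 4 * (2) = 8

8


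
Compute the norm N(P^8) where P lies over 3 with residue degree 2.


N(P^a) = p^(a*f)
= 3^(8*2)
= 3^16
= 43046721

43046721


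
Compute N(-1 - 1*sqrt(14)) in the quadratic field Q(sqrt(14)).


N(a + b*sqrt(d)) = a^2 - d*b^2
= (-1)^2 - (14)*(-1)^2
= 1 - 14
= -13

-13


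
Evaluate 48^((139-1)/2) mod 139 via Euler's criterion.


p = 139 is prime and the exponent is (p-1)/2 = 69, so by Euler's criterion 48^69 = (48/139) = +1 or -1 mod 139.
Compute by square-and-multiply:
  69 = 64 + 4 + 1 (binary 1000101)
  Repeated squaring mod 139: 48^1 = 48, 48^2 = 80, 48^4 = 6, 48^8 = 36, 48^16 = 45, 48^32 = 79, 48^64 = 125
  48^69 = 48^64 * 48^4 * 48^1 = 125 * 6 * 48 mod 139
    125 * 6 = 750 = 55 mod 139
    55 * 48 = 2640 = 138 mod 139
  48^69 = 138 mod 139
Result 138 = p - 1 = -1 mod 139: 48 is a quadratic non-residue mod 139. As a residue in [0, p-1] the value is 138.
48^69 mod 139 = 138

138


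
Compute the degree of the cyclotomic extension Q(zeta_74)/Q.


The degree equals Euler's totient phi(74).
74 = 2 * 37
phi(74) = 36

36


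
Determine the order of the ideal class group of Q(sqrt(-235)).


K = Q(sqrt(-235)). d mod 4 = 1, so D = disc(K) = d = -235
h(K) equals the number of primitive reduced positive-definite forms (a, b, c) = a*x^2 + b*x*y + c*y^2 with b^2 - 4ac = D,
where reduced means |b| <= a <= c, with b >= 0 whenever |b| = a or a = c, and primitive means gcd(a, b, c) = 1.
Reduced forces 3a^2 <= |D| = 235, so 1 <= a <= 8; b must have the parity of D, and c = (b^2 - D)/(4a) must be an integer >= a.
Enumerate a = 1..8, b in [-a, a]:
  a=1: (1, 1, 59)  [1]
  a=2..4: none
  a=5: (5, 5, 13)  [1]
  a=6..8: none
Total reduced forms: 1 + 1 = 2
h = 2

2


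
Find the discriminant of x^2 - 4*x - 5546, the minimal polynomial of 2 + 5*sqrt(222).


The element 2 + 5*sqrt(222) has minimal polynomial:
x^2 - 4*x - 5546
Discriminant = (-4)^2 - 4*(-5546)
= 16 + 22184
= 22200

22200


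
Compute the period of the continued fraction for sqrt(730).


Run the CF algorithm for sqrt(730).
a_0 = floor(sqrt(730)) = 27; set m_0=0, q_0=1.
Recurrence: m' = q*a - m,  q' = (d - m'^2)/q,  a' = floor((a_0 + m')/q').
  step 1: m=27, q=1, a=54
a_1 = 2*a_0 = 54, so the period closes here.
sqrt(730) = [27; 54]
Period length = 1

1


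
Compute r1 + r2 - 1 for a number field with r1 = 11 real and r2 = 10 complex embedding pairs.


By Dirichlet's unit theorem:
rank = r1 + r2 - 1
= 11 + 10 - 1
= 20

20


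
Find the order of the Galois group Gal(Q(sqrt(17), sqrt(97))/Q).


The 2 square roots of distinct primes are multiplicatively independent over Q,
so [K:Q] = 2^2 and Gal(K/Q) is isomorphic to (Z/2Z)^2.
|Gal| = 2^2 = 4

4


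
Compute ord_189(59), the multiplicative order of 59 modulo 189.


We want ord_189(59), the smallest k >= 1 with 59^k = 1 mod 189.
n = 189 = 3^3 * 7, phi(189) = 108; the order divides phi(n).
Divisors of 108: 1, 2, 3, 4, 6, 9, 12, 18, 27, 36, 54, 108
Repeated squaring mod 189: 59^1 = 59, 59^2 = 79, 59^4 = 4, 59^8 = 16, 59^16 = 67, 59^32 = 142, 59^64 = 130
Test divisors in increasing order:
  k=1: 59^1 = 59 mod 189
  k=2: 59^2 = 79 mod 189
  k=3: 59^3 = 79 * 59 = 125 mod 189
  k=4: 59^4 = 4 mod 189
  k=6: 59^6 = 4 * 79 = 127 mod 189
  k=9: 59^9 = 16 * 59 = 188 mod 189
  k=12: 59^12 = 16 * 4 = 64 mod 189
  k=18: 59^18 = 67 * 79 = 1 mod 189  <- first divisor giving 1
Order = 18

18


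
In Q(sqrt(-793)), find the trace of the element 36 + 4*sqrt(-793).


Tr(a + b*sqrt(d)) = (a + b*sqrt(d)) + (a - b*sqrt(d)) = 2a
= 2 * (36)
= 72

72


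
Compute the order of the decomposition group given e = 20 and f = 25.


|D_P| = e * f
= 20 * 25
= 500

500


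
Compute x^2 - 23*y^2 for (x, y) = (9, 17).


x^2 - d*y^2
= 9^2 - 23*17^2
= 81 - 6647
= -6566

-6566


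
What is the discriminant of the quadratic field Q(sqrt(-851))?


For K = Q(sqrt(d)) with d squarefree: disc(K) = d if d = 1 mod 4, and disc(K) = 4d if d = 2 or 3 mod 4.
Here d = -851, and d mod 4 = 1.
d = 1 mod 4 (O_K = Z[(1+sqrt(d))/2]), so disc(K) = d = -851

-851


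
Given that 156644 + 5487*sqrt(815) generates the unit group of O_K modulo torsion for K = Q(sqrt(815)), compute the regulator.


epsilon = 156644 + 5487*sqrt(815)
= 313288.0000
R = ln(313288.0000)
= 12.6549

12.6549


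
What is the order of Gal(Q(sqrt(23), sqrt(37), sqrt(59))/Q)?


The 3 square roots of distinct primes are multiplicatively independent over Q,
so [K:Q] = 2^3 and Gal(K/Q) is isomorphic to (Z/2Z)^3.
|Gal| = 2^3 = 8

8


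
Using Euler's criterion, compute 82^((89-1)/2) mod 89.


p = 89 is prime and the exponent is (p-1)/2 = 44, so by Euler's criterion 82^44 = (82/89) = +1 or -1 mod 89.
Compute by square-and-multiply:
  44 = 32 + 8 + 4 (binary 101100)
  Repeated squaring mod 89: 82^1 = 82, 82^2 = 49, 82^4 = 87, 82^8 = 4, 82^16 = 16, 82^32 = 78
  82^44 = 82^32 * 82^8 * 82^4 = 78 * 4 * 87 mod 89
    78 * 4 = 312 = 45 mod 89
    45 * 87 = 3915 = 88 mod 89
  82^44 = 88 mod 89
Result 88 = p - 1 = -1 mod 89: 82 is a quadratic non-residue mod 89. As a residue in [0, p-1] the value is 88.
82^44 mod 89 = 88

88


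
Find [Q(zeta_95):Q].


The degree equals Euler's totient phi(95).
95 = 5 * 19
phi(95) = 72

72


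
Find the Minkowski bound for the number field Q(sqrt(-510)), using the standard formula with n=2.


d = -510, d mod 4 = 2, so disc(K) = 4d = -2040; |disc(K)| = 2040
Imaginary quadratic field, so n = 2, s = r2 = 1, r1 = 0
M = (n!/n^n) * (4/pi)^s * sqrt(|disc(K)|) = (2!/2^2) * (4/pi)^1 * sqrt(2040)
= 0.5 * 1.273240 * 45.166359
= 28.7538

28.7538


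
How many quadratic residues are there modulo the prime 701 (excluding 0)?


For prime p, the number of non-zero quadratic residues is (p-1)/2.
= (701-1)/2
= 350

350


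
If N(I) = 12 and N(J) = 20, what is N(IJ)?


N(IJ) = N(I) * N(J)
= 12 * 20
= 240

240


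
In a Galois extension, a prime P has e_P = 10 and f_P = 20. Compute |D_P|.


|D_P| = e * f
= 10 * 20
= 200

200


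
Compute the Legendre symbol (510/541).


p = 541 is prime, so compute (510/541) with the reciprocity algorithm (Jacobi-symbol steps: pull out 2s via (2/n), flip via reciprocity, reduce):
  pull out 2: (2/541) = -1  (since 541 mod 8 = 5)
  reciprocity: (255/541) -> +(541/255)
  reduce: (31/255)
  reciprocity: (31/255) -> -(255/31)
  reduce: (7/31)
  reciprocity: (7/31) -> -(31/7)
  reduce: (3/7)
  reciprocity: (3/7) -> -(7/3)
  reduce: (1/3)
  (1/3) = 1
Product of signs = 1
(510/541) = 1

1


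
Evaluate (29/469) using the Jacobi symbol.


Compute (29/469) via quadratic reciprocity:
  reciprocity: (29/469) -> +(469/29)
  reduce: (5/29)
  reciprocity: (5/29) -> +(29/5)
  reduce: (4/5)
  pull out 2: (2/5) = -1  (since 5 mod 8 = 5)
  pull out 2: (2/5) = -1  (since 5 mod 8 = 5)
  (1/5) = 1
Product of signs = 1

1


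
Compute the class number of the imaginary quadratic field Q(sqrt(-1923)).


K = Q(sqrt(-1923)). d mod 4 = 1, so D = disc(K) = d = -1923
h(K) equals the number of primitive reduced positive-definite forms (a, b, c) = a*x^2 + b*x*y + c*y^2 with b^2 - 4ac = D,
where reduced means |b| <= a <= c, with b >= 0 whenever |b| = a or a = c, and primitive means gcd(a, b, c) = 1.
Reduced forces 3a^2 <= |D| = 1923, so 1 <= a <= 25; b must have the parity of D, and c = (b^2 - D)/(4a) must be an integer >= a.
Enumerate a = 1..25, b in [-a, a]:
  a=1: (1, 1, 481)  [1]
  a=2: none
  a=3: (3, 3, 161)  [1]
  a=4..6: none
  a=7: (7, -3, 69), (7, 3, 69)  [2]
  a=8..12: none
  a=13: (13, -1, 37), (13, 1, 37)  [2]
  a=14..16: none
  a=17: (17, -7, 29), (17, 7, 29)  [2]
  a=18..20: none
  a=21: (21, -3, 23), (21, 3, 23)  [2]
  a=22..25: none
Total reduced forms: 1 + 1 + 2 + 2 + 2 + 2 = 10
h = 10

10


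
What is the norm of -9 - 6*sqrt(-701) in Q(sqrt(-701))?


N(a + b*sqrt(d)) = a^2 - d*b^2
= (-9)^2 - (-701)*(-6)^2
= 81 + 25236
= 25317

25317


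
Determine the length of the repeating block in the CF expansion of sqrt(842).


Run the CF algorithm for sqrt(842).
a_0 = floor(sqrt(842)) = 29; set m_0=0, q_0=1.
Recurrence: m' = q*a - m,  q' = (d - m'^2)/q,  a' = floor((a_0 + m')/q').
  step 1: m=29, q=1, a=58
a_1 = 2*a_0 = 58, so the period closes here.
sqrt(842) = [29; 58]
Period length = 1

1


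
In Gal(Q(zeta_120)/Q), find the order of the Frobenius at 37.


The Frobenius at p in Gal(Q(zeta_n)/Q) = (Z/nZ)* is the class of p, so its order is ord_120(37), the smallest k >= 1 with 37^k = 1 mod 120.
n = 120 = 2^3 * 3 * 5, phi(120) = 32; the order divides phi(n).
Divisors of 32: 1, 2, 4, 8, 16, 32
Repeated squaring mod 120: 37^1 = 37, 37^2 = 49, 37^4 = 1, 37^8 = 1, 37^16 = 1, 37^32 = 1
Test divisors in increasing order:
  k=1: 37^1 = 37 mod 120
  k=2: 37^2 = 49 mod 120
  k=4: 37^4 = 1 mod 120  <- first divisor giving 1
Order = 4

4


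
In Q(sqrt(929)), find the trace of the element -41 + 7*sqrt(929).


Tr(a + b*sqrt(d)) = (a + b*sqrt(d)) + (a - b*sqrt(d)) = 2a
= 2 * (-41)
= -82

-82


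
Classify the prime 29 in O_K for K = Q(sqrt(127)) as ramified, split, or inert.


K = Q(sqrt(127)). Since d mod 4 = 3, disc(K) = 508.
Check p | disc: 508 mod 29 = 15.
p does not divide disc. Compute Legendre symbol (d/p):
11^((29-1)/2) mod 29 = -1
(d/p) = -1, so p is inert: (p) stays prime with e=1, f=2, g=1.
Therefore p is inert.

inert


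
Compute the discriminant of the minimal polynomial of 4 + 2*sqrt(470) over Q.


The element 4 + 2*sqrt(470) has minimal polynomial:
x^2 - 8*x - 1864
Discriminant = (-8)^2 - 4*(-1864)
= 64 + 7456
= 7520

7520


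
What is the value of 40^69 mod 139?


p = 139 is prime and the exponent is (p-1)/2 = 69, so by Euler's criterion 40^69 = (40/139) = +1 or -1 mod 139.
Compute by square-and-multiply:
  69 = 64 + 4 + 1 (binary 1000101)
  Repeated squaring mod 139: 40^1 = 40, 40^2 = 71, 40^4 = 37, 40^8 = 118, 40^16 = 24, 40^32 = 20, 40^64 = 122
  40^69 = 40^64 * 40^4 * 40^1 = 122 * 37 * 40 mod 139
    122 * 37 = 4514 = 66 mod 139
    66 * 40 = 2640 = 138 mod 139
  40^69 = 138 mod 139
Result 138 = p - 1 = -1 mod 139: 40 is a quadratic non-residue mod 139. As a residue in [0, p-1] the value is 138.
40^69 mod 139 = 138

138


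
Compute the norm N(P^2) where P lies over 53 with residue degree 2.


N(P^a) = p^(a*f)
= 53^(2*2)
= 53^4
= 7890481

7890481


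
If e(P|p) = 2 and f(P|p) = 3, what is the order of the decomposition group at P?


|D_P| = e * f
= 2 * 3
= 6

6


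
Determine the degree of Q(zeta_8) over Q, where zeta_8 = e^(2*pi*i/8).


The degree equals Euler's totient phi(8).
8 = 2^3
phi(8) = 4

4


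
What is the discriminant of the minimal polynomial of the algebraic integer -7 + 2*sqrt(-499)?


The element -7 + 2*sqrt(-499) has minimal polynomial:
x^2 + 14*x + 2045
Discriminant = (14)^2 - 4*(2045)
= 196 - 8180
= -7984

-7984


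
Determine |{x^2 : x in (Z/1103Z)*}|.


For prime p, the number of non-zero quadratic residues is (p-1)/2.
= (1103-1)/2
= 551

551


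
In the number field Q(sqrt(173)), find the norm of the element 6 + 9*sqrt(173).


N(a + b*sqrt(d)) = a^2 - d*b^2
= (6)^2 - (173)*(9)^2
= 36 - 14013
= -13977

-13977


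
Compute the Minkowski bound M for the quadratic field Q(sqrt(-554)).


d = -554, d mod 4 = 2, so disc(K) = 4d = -2216; |disc(K)| = 2216
Imaginary quadratic field, so n = 2, s = r2 = 1, r1 = 0
M = (n!/n^n) * (4/pi)^s * sqrt(|disc(K)|) = (2!/2^2) * (4/pi)^1 * sqrt(2216)
= 0.5 * 1.273240 * 47.074409
= 29.9685

29.9685


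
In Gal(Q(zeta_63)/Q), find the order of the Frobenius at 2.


The Frobenius at p in Gal(Q(zeta_n)/Q) = (Z/nZ)* is the class of p, so its order is ord_63(2), the smallest k >= 1 with 2^k = 1 mod 63.
n = 63 = 3^2 * 7, phi(63) = 36; the order divides phi(n).
Divisors of 36: 1, 2, 3, 4, 6, 9, 12, 18, 36
Repeated squaring mod 63: 2^1 = 2, 2^2 = 4, 2^4 = 16, 2^8 = 4, 2^16 = 16, 2^32 = 4
Test divisors in increasing order:
  k=1: 2^1 = 2 mod 63
  k=2: 2^2 = 4 mod 63
  k=3: 2^3 = 4 * 2 = 8 mod 63
  k=4: 2^4 = 16 mod 63
  k=6: 2^6 = 16 * 4 = 1 mod 63  <- first divisor giving 1
Order = 6

6


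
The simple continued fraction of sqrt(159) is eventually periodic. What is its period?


Run the CF algorithm for sqrt(159).
a_0 = floor(sqrt(159)) = 12; set m_0=0, q_0=1.
Recurrence: m' = q*a - m,  q' = (d - m'^2)/q,  a' = floor((a_0 + m')/q').
  step 1: m=12, q=15, a=1
  step 2: m=3, q=10, a=1
  step 3: m=7, q=11, a=1
  step 4: m=4, q=13, a=1
  step 5: m=9, q=6, a=3
  step 6: m=9, q=13, a=1
  step 7: m=4, q=11, a=1
  step 8: m=7, q=10, a=1
  step 9: m=3, q=15, a=1
  step 10: m=12, q=1, a=24
a_10 = 2*a_0 = 24, so the period closes here.
sqrt(159) = [12; 1, 1, 1, 1, 3, 1, 1, 1, 1, 24]
Period length = 10

10


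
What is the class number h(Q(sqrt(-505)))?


K = Q(sqrt(-505)). d mod 4 = 3, so D = disc(K) = 4d = -2020
h(K) equals the number of primitive reduced positive-definite forms (a, b, c) = a*x^2 + b*x*y + c*y^2 with b^2 - 4ac = D,
where reduced means |b| <= a <= c, with b >= 0 whenever |b| = a or a = c, and primitive means gcd(a, b, c) = 1.
Reduced forces 3a^2 <= |D| = 2020, so 1 <= a <= 25; b must have the parity of D, and c = (b^2 - D)/(4a) must be an integer >= a.
Enumerate a = 1..25, b in [-a, a]:
  a=1: (1, 0, 505)  [1]
  a=2: (2, 2, 253)  [1]
  a=3..4: none
  a=5: (5, 0, 101)  [1]
  a=6..9: none
  a=10: (10, 10, 53)  [1]
  a=11: (11, -2, 46), (11, 2, 46)  [2]
  a=12..21: none
  a=22: (22, -2, 23), (22, 2, 23)  [2]
  a=23..25: none
Total reduced forms: 1 + 1 + 1 + 1 + 2 + 2 = 8
h = 8

8


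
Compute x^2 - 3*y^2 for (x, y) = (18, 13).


x^2 - d*y^2
= 18^2 - 3*13^2
= 324 - 507
= -183

-183


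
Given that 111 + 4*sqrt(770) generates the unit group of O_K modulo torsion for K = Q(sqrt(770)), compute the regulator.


epsilon = 111 + 4*sqrt(770)
= 221.9955
R = ln(221.9955)
= 5.4027

5.4027


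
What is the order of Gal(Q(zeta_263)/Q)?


|Gal(Q(zeta_263)/Q)| = phi(263)
= 262

262


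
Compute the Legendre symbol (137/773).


p = 773 is prime, so compute (137/773) with the reciprocity algorithm (Jacobi-symbol steps: pull out 2s via (2/n), flip via reciprocity, reduce):
  reciprocity: (137/773) -> +(773/137)
  reduce: (88/137)
  pull out 2: (2/137) = +1  (since 137 mod 8 = 1)
  pull out 2: (2/137) = +1  (since 137 mod 8 = 1)
  pull out 2: (2/137) = +1  (since 137 mod 8 = 1)
  reciprocity: (11/137) -> +(137/11)
  reduce: (5/11)
  reciprocity: (5/11) -> +(11/5)
  reduce: (1/5)
  (1/5) = 1
Product of signs = 1
(137/773) = 1

1


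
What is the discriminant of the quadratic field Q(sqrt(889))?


For K = Q(sqrt(d)) with d squarefree: disc(K) = d if d = 1 mod 4, and disc(K) = 4d if d = 2 or 3 mod 4.
Here d = 889, and d mod 4 = 1.
d = 1 mod 4 (O_K = Z[(1+sqrt(d))/2]), so disc(K) = d = 889

889


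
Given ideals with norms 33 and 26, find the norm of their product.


N(IJ) = N(I) * N(J)
= 33 * 26
= 858

858


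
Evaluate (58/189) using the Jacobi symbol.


Compute (58/189) via quadratic reciprocity:
  pull out 2: (2/189) = -1  (since 189 mod 8 = 5)
  reciprocity: (29/189) -> +(189/29)
  reduce: (15/29)
  reciprocity: (15/29) -> +(29/15)
  reduce: (14/15)
  pull out 2: (2/15) = +1  (since 15 mod 8 = 7)
  reciprocity: (7/15) -> -(15/7)
  reduce: (1/7)
  (1/7) = 1
Product of signs = 1

1


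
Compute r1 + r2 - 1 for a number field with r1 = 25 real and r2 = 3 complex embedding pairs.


By Dirichlet's unit theorem:
rank = r1 + r2 - 1
= 25 + 3 - 1
= 27

27


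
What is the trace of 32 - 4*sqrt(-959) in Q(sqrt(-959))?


Tr(a + b*sqrt(d)) = (a + b*sqrt(d)) + (a - b*sqrt(d)) = 2a
= 2 * (32)
= 64

64


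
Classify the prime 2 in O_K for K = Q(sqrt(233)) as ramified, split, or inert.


K = Q(sqrt(233)). Since d mod 4 = 1, disc(K) = 233.
Check p | disc: 233 mod 2 = 1.
p=2 does not divide disc (d is 1 mod 4). 2 splits iff d = 1 mod 8.
d mod 8 = 1, so (d/2) = 1.
(d/p) = 1, so p splits: (p) = P*P' with e=1, f=1, g=2.
Therefore p is split.

split


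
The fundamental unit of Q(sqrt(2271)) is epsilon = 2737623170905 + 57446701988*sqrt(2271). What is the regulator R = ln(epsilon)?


epsilon = 2737623170905 + 57446701988*sqrt(2271)
= 5.4752e+12
R = ln(5.4752e+12)
= 29.3313

29.3313


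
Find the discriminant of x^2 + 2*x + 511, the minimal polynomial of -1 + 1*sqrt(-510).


The element -1 + 1*sqrt(-510) has minimal polynomial:
x^2 + 2*x + 511
Discriminant = (2)^2 - 4*(511)
= 4 - 2044
= -2040

-2040
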